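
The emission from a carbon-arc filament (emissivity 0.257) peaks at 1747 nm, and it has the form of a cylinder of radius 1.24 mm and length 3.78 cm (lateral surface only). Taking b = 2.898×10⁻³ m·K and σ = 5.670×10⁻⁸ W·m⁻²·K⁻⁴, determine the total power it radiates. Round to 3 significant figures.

Wien's law: T = b/λ_max = 2.898×10⁻³/1.747×10⁻⁶ = 1658.84 K.
Lateral area A = 2πrL = 2π×1.24×10⁻³×0.0378 = 2.94505×10⁻⁴ m².
Then P = εσAT⁴ = 0.257×5.670×10⁻⁸×2.94505×10⁻⁴×(1658.84)⁴ = 32.5 W.

P ≈ 32.5 W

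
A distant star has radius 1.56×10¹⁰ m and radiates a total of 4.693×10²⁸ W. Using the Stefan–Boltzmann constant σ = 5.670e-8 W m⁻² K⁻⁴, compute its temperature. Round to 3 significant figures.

Surface area A = 4πR² = 4π(1.56×10¹⁰ m)² = 3.05815×10²¹ m².
P = σAT⁴ ⇒ T = (P/(σA))^(1/4) = (4.693×10²⁸/(5.670×10⁻⁸×3.05815×10²¹))^(1/4) = 4.06×10³ K.

T ≈ 4.06×10³ K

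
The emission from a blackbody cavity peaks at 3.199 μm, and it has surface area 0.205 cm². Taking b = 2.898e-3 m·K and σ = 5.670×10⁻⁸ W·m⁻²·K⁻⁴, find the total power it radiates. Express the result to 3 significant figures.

Wien's law: T = b/λ_max = 2.898×10⁻³/3.199×10⁻⁶ = 905.908 K.
Area A = 0.205 cm² = 2.05×10⁻⁵ m².
Then P = σAT⁴ = 5.670×10⁻⁸×2.05×10⁻⁵×(905.908)⁴ = 0.783 W.

P ≈ 0.783 W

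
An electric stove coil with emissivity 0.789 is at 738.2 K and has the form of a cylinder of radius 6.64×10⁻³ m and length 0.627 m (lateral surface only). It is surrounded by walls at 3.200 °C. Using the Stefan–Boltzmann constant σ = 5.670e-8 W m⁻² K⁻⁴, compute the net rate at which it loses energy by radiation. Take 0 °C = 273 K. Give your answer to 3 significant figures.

Net loss ≈ 341 W

Surroundings: T = 3.200 °C + 273 = 276.200 K.
Lateral area A = 2πrL = 2π×6.64×10⁻³×0.627 = 0.0261587 m².
Net radiated power P_net = εσA(T⁴ − T₀⁴) = 0.789×5.670×10⁻⁸×0.0261587×(738.2⁴ − 276.200⁴).
T⁴ − T₀⁴ = 2.96959×10¹¹ − 5.81962×10⁹ = 2.91139×10¹¹ K⁴, so P_net = 341 W.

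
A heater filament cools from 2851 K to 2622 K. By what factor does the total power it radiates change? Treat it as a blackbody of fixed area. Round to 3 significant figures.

P₂/P₁ ≈ 0.715

P ∝ T⁴, so P₂/P₁ = (T₂/T₁)⁴ = (2622/2851)⁴ = (0.919677)⁴ = 0.715.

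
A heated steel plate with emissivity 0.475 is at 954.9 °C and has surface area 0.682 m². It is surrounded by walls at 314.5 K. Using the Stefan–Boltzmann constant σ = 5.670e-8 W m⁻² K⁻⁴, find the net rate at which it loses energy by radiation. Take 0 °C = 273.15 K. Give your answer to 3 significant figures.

Net loss ≈ 4.16×10⁴ W

T = 954.9 °C + 273.15 = 1228.05 K.
Area A = 0.682 m².
Net radiated power P_net = εσA(T⁴ − T₀⁴) = 0.475×5.670×10⁻⁸×0.682×(1228.05⁴ − 314.5⁴).
T⁴ − T₀⁴ = 2.27439×10¹² − 9.78324×10⁹ = 2.26461×10¹² K⁴, so P_net = 4.16×10⁴ W.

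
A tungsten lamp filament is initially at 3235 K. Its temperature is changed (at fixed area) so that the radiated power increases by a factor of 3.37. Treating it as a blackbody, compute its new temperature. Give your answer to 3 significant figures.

T₂ ≈ 4.38×10³ K

P ∝ T⁴, so T₂/T₁ = (P₂/P₁)^(1/4) = (3.37)^(1/4) = 1.35490.
T₂ = 3235 × 1.35490 = 4.38×10³ K.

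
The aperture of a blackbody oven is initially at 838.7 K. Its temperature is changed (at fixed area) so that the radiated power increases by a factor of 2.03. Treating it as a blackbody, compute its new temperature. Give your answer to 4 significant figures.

T₂ ≈ 1001 K

P ∝ T⁴, so T₂/T₁ = (P₂/P₁)^(1/4) = (2.03)^(1/4) = 1.19364.
T₂ = 838.7 × 1.19364 = 1001 K.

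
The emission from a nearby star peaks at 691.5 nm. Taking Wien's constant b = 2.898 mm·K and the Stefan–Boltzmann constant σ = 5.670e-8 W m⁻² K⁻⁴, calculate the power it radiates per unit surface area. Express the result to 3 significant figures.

I ≈ 1.75×10⁷ W/m²

Wien's law: T = b/λ_max = 2.898×10⁻³/6.915×10⁻⁷ = 4190.89 K.
Then I = σT⁴ = 5.670×10⁻⁸×(4190.89)⁴ = 1.75×10⁷ W/m².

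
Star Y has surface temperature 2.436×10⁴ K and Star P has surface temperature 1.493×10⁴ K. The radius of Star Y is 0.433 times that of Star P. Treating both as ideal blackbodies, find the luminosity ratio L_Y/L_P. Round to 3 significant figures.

L ∝ R²T⁴, so L_Y/L_P = (R_Y/R_P)²(T_Y/T_P)⁴ = (0.433)² × (2.436×10⁴/1.493×10⁴)⁴ = 0.187489 × 7.08712 = 1.33.

L_Y/L_P ≈ 1.33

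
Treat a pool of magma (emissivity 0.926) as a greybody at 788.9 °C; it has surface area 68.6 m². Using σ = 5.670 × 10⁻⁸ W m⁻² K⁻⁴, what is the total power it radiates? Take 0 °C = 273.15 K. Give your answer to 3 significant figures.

T = 788.9 °C + 273.15 = 1062.05 K.
Area A = 68.6 m².
P = εσAT⁴ = 0.926 × 5.670×10⁻⁸ × 68.6 × (1062.05)⁴ = 4.58×10⁶ W.

P ≈ 4.58×10⁶ W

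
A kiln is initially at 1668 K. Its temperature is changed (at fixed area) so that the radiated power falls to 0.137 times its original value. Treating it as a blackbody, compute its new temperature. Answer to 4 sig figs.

P ∝ T⁴, so T₂/T₁ = (P₂/P₁)^(1/4) = (0.137)^(1/4) = 0.608387.
T₂ = 1668 × 0.608387 = 1015 K.

T₂ ≈ 1015 K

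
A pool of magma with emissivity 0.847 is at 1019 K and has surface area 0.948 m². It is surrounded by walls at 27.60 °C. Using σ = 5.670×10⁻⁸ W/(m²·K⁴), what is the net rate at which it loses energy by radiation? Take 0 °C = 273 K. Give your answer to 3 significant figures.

Surroundings: T = 27.60 °C + 273 = 300.60 K.
Area A = 0.948 m².
Net radiated power P_net = εσA(T⁴ − T₀⁴) = 0.847×5.670×10⁻⁸×0.948×(1019⁴ − 300.60⁴).
T⁴ − T₀⁴ = 1.07819×10¹² − 8.16499×10⁹ = 1.07003×10¹² K⁴, so P_net = 4.87×10⁴ W.

Net loss ≈ 4.87×10⁴ W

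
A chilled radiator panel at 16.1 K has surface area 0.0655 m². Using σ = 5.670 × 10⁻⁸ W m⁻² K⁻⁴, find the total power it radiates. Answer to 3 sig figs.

P ≈ 2.50×10⁻⁴ W

Area A = 0.0655 m².
P = σAT⁴ = 5.670×10⁻⁸ × 0.0655 × (16.1)⁴ = 2.50×10⁻⁴ W.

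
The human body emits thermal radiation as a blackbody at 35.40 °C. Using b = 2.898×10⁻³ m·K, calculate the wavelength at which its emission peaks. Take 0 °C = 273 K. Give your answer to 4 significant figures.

λ_max ≈ 9.397 μm

T = 35.40 °C + 273 = 308.40 K.
Wien's displacement law: λ_max = b/T = (2.898×10⁻³ m·K)/(308.40 K) = 9.3969×10⁻⁶ m.
That is 9.397 μm, in the infrared range.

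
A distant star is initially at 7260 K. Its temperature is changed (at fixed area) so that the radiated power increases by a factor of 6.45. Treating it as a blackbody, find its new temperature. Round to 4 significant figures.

P ∝ T⁴, so T₂/T₁ = (P₂/P₁)^(1/4) = (6.45)^(1/4) = 1.59364.
T₂ = 7260 × 1.59364 = 1.157×10⁴ K.

T₂ ≈ 1.157×10⁴ K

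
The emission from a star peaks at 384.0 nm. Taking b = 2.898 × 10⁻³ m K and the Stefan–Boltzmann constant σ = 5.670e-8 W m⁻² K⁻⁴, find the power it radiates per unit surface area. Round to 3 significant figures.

Wien's law: T = b/λ_max = 2.898×10⁻³/3.840×10⁻⁷ = 7546.87 K.
Then I = σT⁴ = 5.670×10⁻⁸×(7546.87)⁴ = 1.84×10⁸ W/m².

I ≈ 1.84×10⁸ W/m²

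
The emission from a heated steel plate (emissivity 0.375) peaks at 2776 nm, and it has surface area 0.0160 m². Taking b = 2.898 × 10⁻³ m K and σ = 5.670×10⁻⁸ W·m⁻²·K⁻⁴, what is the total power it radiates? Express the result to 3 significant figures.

P ≈ 404 W

Wien's law: T = b/λ_max = 2.898×10⁻³/2.776×10⁻⁶ = 1043.95 K.
Area A = 0.0160 m².
Then P = εσAT⁴ = 0.375×5.670×10⁻⁸×0.0160×(1043.95)⁴ = 404 W.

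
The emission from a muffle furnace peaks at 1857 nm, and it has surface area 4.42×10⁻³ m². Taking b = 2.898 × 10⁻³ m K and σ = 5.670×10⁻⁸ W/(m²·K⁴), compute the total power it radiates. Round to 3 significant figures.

Wien's law: T = b/λ_max = 2.898×10⁻³/1.857×10⁻⁶ = 1560.58 K.
Area A = 4.42×10⁻³ m².
Then P = σAT⁴ = 5.670×10⁻⁸×4.42×10⁻³×(1560.58)⁴ = 1.49×10³ W.

P ≈ 1.49×10³ W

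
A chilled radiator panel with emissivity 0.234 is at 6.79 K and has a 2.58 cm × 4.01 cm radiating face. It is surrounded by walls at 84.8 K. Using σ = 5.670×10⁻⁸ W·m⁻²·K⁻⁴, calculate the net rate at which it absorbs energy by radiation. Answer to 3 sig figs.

Area A = 0.0258 × 0.0401 = 1.03458×10⁻³ m².
Net radiated power P_net = εσA(T⁴ − T₀⁴) = 0.234×5.670×10⁻⁸×1.03458×10⁻³×(6.79⁴ − 84.8⁴).
T⁴ − T₀⁴ = 2125.59 − 5.17111×10⁷ = -5.17090×10⁷ K⁴, so P_net = -7.10×10⁻⁴ W — negative, meaning a net gain of 7.10×10⁻⁴ W.

Net gain ≈ 7.10×10⁻⁴ W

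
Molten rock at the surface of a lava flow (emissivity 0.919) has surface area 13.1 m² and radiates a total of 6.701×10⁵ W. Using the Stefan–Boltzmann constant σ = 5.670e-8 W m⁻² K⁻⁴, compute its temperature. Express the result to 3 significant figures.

T ≈ 995 K

Area A = 13.1 m².
P = εσAT⁴ ⇒ T = (P/(εσA))^(1/4) = (6.701×10⁵/(0.919×5.670×10⁻⁸×13.1))^(1/4) = 995 K.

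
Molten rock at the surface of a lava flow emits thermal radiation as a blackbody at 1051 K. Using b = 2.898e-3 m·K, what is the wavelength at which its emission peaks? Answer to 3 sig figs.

Wien's displacement law: λ_max = b/T = (2.898×10⁻³ m·K)/(1051 K) = 2.757×10⁻⁶ m.
That is 2.76×10³ nm, in the infrared range.

λ_max ≈ 2.76×10³ nm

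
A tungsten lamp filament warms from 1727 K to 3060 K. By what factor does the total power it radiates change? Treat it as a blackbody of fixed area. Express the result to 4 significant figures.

P ∝ T⁴, so P₂/P₁ = (T₂/T₁)⁴ = (3060/1727)⁴ = (1.77186)⁴ = 9.856.

P₂/P₁ ≈ 9.856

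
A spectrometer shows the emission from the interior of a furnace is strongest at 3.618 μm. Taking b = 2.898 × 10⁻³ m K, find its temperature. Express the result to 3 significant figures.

T ≈ 801 K

Wien's law gives T = b/λ_max = (2.898×10⁻³ m·K)/(3.618×10⁻⁶ m) = 801 K.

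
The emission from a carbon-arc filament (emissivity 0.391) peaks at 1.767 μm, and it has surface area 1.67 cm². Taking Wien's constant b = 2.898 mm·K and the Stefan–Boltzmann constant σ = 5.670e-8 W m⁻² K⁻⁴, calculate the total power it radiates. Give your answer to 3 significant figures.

P ≈ 26.8 W

Wien's law: T = b/λ_max = 2.898×10⁻³/1.767×10⁻⁶ = 1640.07 K.
Area A = 1.67 cm² = 1.67×10⁻⁴ m².
Then P = εσAT⁴ = 0.391×5.670×10⁻⁸×1.67×10⁻⁴×(1640.07)⁴ = 26.8 W.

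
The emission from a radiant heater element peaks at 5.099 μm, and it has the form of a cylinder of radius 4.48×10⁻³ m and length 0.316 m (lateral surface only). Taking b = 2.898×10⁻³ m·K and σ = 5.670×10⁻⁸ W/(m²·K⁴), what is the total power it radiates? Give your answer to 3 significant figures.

Wien's law: T = b/λ_max = 2.898×10⁻³/5.099×10⁻⁶ = 568.347 K.
Lateral area A = 2πrL = 2π×4.48×10⁻³×0.316 = 8.89498×10⁻³ m².
Then P = σAT⁴ = 5.670×10⁻⁸×8.89498×10⁻³×(568.347)⁴ = 52.6 W.

P ≈ 52.6 W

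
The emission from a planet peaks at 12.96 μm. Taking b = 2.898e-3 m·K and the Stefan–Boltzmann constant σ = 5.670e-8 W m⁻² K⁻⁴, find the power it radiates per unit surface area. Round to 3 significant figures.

I ≈ 142 W/m²

Wien's law: T = b/λ_max = 2.898×10⁻³/1.296×10⁻⁵ = 223.611 K.
Then I = σT⁴ = 5.670×10⁻⁸×(223.611)⁴ = 142 W/m².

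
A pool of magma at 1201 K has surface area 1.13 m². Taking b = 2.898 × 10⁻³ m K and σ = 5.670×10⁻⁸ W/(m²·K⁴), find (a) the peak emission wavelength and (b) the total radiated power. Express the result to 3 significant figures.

(a) λ_max = b/T = 2.898×10⁻³/1201 = 2.413×10⁻⁶ m = 2.41×10³ nm.
Area A = 1.13 m².
(b) P = σAT⁴ = 5.670×10⁻⁸×1.13×(1201)⁴ = 1.33×10⁵ W.

λ_max ≈ 2.41×10³ nm; P ≈ 1.33×10⁵ W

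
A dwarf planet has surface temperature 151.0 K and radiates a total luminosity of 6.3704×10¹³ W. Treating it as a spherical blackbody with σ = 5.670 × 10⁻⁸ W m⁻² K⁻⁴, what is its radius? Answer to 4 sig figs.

L = 4πR²σT⁴ ⇒ R = √(L/(4πσT⁴)).
σT⁴ = 29.4775 W/m², so R = √(6.3704×10¹³/(4π×29.4775)) = 4.147×10⁵ m.

R ≈ 4.147×10⁵ m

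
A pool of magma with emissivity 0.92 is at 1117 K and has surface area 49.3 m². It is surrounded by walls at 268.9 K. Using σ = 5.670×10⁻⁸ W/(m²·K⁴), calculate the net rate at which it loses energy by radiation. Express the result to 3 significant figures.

Net loss ≈ 3.99×10⁶ W

Area A = 49.3 m².
Net radiated power P_net = εσA(T⁴ − T₀⁴) = 0.92×5.670×10⁻⁸×49.3×(1117⁴ − 268.9⁴).
T⁴ − T₀⁴ = 1.55673×10¹² − 5.22833×10⁹ = 1.55150×10¹² K⁴, so P_net = 3.99×10⁶ W.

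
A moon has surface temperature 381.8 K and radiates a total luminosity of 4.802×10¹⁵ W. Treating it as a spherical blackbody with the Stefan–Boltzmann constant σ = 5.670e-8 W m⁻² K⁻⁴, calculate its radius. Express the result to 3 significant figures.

R ≈ 5.63×10⁵ m

L = 4πR²σT⁴ ⇒ R = √(L/(4πσT⁴)).
σT⁴ = 1204.83 W/m², so R = √(4.802×10¹⁵/(4π×1204.83)) = 5.63×10⁵ m.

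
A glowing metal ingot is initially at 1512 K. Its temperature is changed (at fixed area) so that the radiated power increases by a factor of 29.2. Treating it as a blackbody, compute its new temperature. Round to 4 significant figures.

T₂ ≈ 3515 K

P ∝ T⁴, so T₂/T₁ = (P₂/P₁)^(1/4) = (29.2)^(1/4) = 2.32459.
T₂ = 1512 × 2.32459 = 3515 K.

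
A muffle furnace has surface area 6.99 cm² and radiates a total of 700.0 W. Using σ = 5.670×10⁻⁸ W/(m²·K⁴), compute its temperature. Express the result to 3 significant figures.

Area A = 6.99 cm² = 6.99×10⁻⁴ m².
P = σAT⁴ ⇒ T = (P/(σA))^(1/4) = (700.0/(5.670×10⁻⁸×6.99×10⁻⁴))^(1/4) = 2.05×10³ K.

T ≈ 2.05×10³ K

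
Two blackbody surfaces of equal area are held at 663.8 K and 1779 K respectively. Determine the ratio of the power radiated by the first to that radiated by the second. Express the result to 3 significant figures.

P₁/P₂ ≈ 0.0194

With equal areas, P₁/P₂ = (T₁/T₂)⁴ = (663.8/1779)⁴ = 0.0194.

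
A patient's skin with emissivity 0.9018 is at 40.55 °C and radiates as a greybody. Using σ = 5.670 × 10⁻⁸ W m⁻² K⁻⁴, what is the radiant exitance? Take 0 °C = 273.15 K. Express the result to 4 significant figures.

I ≈ 495.2 W/m²

T = 40.55 °C + 273.15 = 313.70 K.
Stefan–Boltzmann: I = εσT⁴ = 0.9018 × 5.670×10⁻⁸ × (313.70)⁴ = 495.2 W/m².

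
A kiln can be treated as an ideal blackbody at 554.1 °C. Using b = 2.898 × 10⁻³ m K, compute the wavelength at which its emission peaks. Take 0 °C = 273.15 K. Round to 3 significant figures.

λ_max ≈ 3.50 μm

T = 554.1 °C + 273.15 = 827.25 K.
Wien's displacement law: λ_max = b/T = (2.898×10⁻³ m·K)/(827.25 K) = 3.503×10⁻⁶ m.
That is 3.50 μm, in the infrared range.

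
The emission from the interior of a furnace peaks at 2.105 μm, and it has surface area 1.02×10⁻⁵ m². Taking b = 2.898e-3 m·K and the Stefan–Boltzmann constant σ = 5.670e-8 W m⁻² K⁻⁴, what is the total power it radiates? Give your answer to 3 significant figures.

P ≈ 2.08 W

Wien's law: T = b/λ_max = 2.898×10⁻³/2.105×10⁻⁶ = 1376.72 K.
Area A = 1.02×10⁻⁵ m².
Then P = σAT⁴ = 5.670×10⁻⁸×1.02×10⁻⁵×(1376.72)⁴ = 2.08 W.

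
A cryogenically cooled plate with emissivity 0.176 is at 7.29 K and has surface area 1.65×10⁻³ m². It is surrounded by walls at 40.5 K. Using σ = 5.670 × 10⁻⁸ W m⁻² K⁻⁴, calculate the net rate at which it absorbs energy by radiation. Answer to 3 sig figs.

Net gain ≈ 4.43×10⁻⁵ W

Area A = 1.65×10⁻³ m².
Net radiated power P_net = εσA(T⁴ − T₀⁴) = 0.176×5.670×10⁻⁸×1.65×10⁻³×(7.29⁴ − 40.5⁴).
T⁴ − T₀⁴ = 2824.30 − 2.69042×10⁶ = -2.68760×10⁶ K⁴, so P_net = -4.43×10⁻⁵ W — negative, meaning a net gain of 4.43×10⁻⁵ W.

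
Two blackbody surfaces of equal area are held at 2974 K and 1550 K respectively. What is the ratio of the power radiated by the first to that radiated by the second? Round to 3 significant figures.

P₁/P₂ ≈ 13.6

With equal areas, P₁/P₂ = (T₁/T₂)⁴ = (2974/1550)⁴ = 13.6.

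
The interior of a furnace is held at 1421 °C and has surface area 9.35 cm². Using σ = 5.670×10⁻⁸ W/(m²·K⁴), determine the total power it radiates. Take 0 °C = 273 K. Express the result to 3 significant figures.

P ≈ 437 W

T = 1421 °C + 273 = 1694 K.
Area A = 9.35 cm² = 9.35×10⁻⁴ m².
P = σAT⁴ = 5.670×10⁻⁸ × 9.35×10⁻⁴ × (1694)⁴ = 437 W.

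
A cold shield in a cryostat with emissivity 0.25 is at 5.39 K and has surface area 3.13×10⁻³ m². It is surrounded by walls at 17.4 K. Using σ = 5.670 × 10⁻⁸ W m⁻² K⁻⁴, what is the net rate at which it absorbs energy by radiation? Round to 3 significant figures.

Net gain ≈ 4.03×10⁻⁶ W

Area A = 3.13×10⁻³ m².
Net radiated power P_net = εσA(T⁴ − T₀⁴) = 0.25×5.670×10⁻⁸×3.13×10⁻³×(5.39⁴ − 17.4⁴).
T⁴ − T₀⁴ = 844.025 − 91663.6 = -90819.6 K⁴, so P_net = -4.03×10⁻⁶ W — negative, meaning a net gain of 4.03×10⁻⁶ W.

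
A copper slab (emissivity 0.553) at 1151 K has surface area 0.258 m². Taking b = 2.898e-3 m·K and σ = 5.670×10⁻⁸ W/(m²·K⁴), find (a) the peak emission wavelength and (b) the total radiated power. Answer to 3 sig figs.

(a) λ_max = b/T = 2.898×10⁻³/1151 = 2.518×10⁻⁶ m = 2.52×10³ nm.
Area A = 0.258 m².
(b) P = εσAT⁴ = 0.553×5.670×10⁻⁸×0.258×(1151)⁴ = 1.42×10⁴ W.

λ_max ≈ 2.52×10³ nm; P ≈ 1.42×10⁴ W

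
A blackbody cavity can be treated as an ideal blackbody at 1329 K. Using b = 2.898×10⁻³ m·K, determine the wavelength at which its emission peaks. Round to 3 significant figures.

Wien's displacement law: λ_max = b/T = (2.898×10⁻³ m·K)/(1329 K) = 2.181×10⁻⁶ m.
That is 2.18 μm, in the infrared range.

λ_max ≈ 2.18 μm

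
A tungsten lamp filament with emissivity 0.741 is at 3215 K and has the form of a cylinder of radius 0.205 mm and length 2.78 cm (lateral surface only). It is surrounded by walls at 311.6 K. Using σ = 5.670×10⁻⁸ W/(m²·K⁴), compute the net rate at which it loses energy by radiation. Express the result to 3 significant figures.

Lateral area A = 2πrL = 2π×2.05×10⁻⁴×0.0278 = 3.58079×10⁻⁵ m².
Net radiated power P_net = εσA(T⁴ − T₀⁴) = 0.741×5.670×10⁻⁸×3.58079×10⁻⁵×(3215⁴ − 311.6⁴).
T⁴ − T₀⁴ = 1.06838×10¹⁴ − 9.42735×10⁹ = 1.06829×10¹⁴ K⁴, so P_net = 161 W.

Net loss ≈ 161 W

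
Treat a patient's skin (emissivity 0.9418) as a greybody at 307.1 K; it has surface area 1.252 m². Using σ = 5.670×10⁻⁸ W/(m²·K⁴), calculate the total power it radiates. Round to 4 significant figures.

Area A = 1.252 m².
P = εσAT⁴ = 0.9418 × 5.670×10⁻⁸ × 1.252 × (307.1)⁴ = 594.7 W.

P ≈ 594.7 W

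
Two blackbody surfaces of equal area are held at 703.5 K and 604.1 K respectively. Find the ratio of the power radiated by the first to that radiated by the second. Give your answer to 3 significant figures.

P₁/P₂ ≈ 1.84

With equal areas, P₁/P₂ = (T₁/T₂)⁴ = (703.5/604.1)⁴ = 1.84.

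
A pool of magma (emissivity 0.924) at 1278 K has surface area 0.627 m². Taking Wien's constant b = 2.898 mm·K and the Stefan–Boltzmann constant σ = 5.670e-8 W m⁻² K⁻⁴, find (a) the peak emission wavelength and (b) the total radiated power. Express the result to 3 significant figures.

(a) λ_max = b/T = 2.898×10⁻³/1278 = 2.268×10⁻⁶ m = 2.27×10³ nm.
Area A = 0.627 m².
(b) P = εσAT⁴ = 0.924×5.670×10⁻⁸×0.627×(1278)⁴ = 8.76×10⁴ W.

λ_max ≈ 2.27×10³ nm; P ≈ 8.76×10⁴ W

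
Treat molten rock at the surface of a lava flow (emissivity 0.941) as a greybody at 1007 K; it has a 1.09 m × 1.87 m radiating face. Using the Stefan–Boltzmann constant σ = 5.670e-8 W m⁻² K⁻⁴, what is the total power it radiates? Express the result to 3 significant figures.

Area A = 1.09 × 1.87 = 2.0383 m².
P = εσAT⁴ = 0.941 × 5.670×10⁻⁸ × 2.0383 × (1007)⁴ = 1.12×10⁵ W.

P ≈ 1.12×10⁵ W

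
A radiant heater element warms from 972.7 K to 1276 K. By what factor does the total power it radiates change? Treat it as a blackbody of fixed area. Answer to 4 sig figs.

P₂/P₁ ≈ 2.961

P ∝ T⁴, so P₂/P₁ = (T₂/T₁)⁴ = (1276/972.7)⁴ = (1.31181)⁴ = 2.961.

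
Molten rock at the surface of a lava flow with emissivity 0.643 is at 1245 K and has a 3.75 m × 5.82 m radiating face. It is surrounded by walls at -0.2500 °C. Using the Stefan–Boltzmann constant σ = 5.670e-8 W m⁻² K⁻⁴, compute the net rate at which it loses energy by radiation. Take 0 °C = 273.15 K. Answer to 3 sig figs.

Surroundings: T = -0.2500 °C + 273.15 = 272.9000 K.
Area A = 3.75 × 5.82 = 21.825 m².
Net radiated power P_net = εσA(T⁴ − T₀⁴) = 0.643×5.670×10⁻⁸×21.825×(1245⁴ − 272.9000⁴).
T⁴ − T₀⁴ = 2.40258×10¹² − 5.54644×10⁹ = 2.39703×10¹² K⁴, so P_net = 1.91×10⁶ W.

Net loss ≈ 1.91×10⁶ W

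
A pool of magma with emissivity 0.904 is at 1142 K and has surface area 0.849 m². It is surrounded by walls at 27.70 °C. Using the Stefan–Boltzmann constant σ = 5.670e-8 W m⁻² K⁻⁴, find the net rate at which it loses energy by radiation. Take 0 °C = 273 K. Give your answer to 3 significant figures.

Surroundings: T = 27.70 °C + 273 = 300.70 K.
Area A = 0.849 m².
Net radiated power P_net = εσA(T⁴ − T₀⁴) = 0.904×5.670×10⁻⁸×0.849×(1142⁴ − 300.70⁴).
T⁴ − T₀⁴ = 1.70084×10¹² − 8.17587×10⁹ = 1.69266×10¹² K⁴, so P_net = 7.37×10⁴ W.

Net loss ≈ 7.37×10⁴ W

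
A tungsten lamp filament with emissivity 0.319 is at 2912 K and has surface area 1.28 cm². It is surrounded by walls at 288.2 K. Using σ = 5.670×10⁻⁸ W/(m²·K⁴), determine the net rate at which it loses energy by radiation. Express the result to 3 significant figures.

Net loss ≈ 166 W

Area A = 1.28 cm² = 1.28×10⁻⁴ m².
Net radiated power P_net = εσA(T⁴ − T₀⁴) = 0.319×5.670×10⁻⁸×1.28×10⁻⁴×(2912⁴ − 288.2⁴).
T⁴ − T₀⁴ = 7.19061×10¹³ − 6.89884×10⁹ = 7.18992×10¹³ K⁴, so P_net = 166 W.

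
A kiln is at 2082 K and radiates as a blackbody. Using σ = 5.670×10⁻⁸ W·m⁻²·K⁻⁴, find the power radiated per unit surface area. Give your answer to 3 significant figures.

I ≈ 1.07×10⁶ W/m²

Stefan–Boltzmann: I = σT⁴ = 5.670×10⁻⁸ × (2082)⁴ = 1.07×10⁶ W/m².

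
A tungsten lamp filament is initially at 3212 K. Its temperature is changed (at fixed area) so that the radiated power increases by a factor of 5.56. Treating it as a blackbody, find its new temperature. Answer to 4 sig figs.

T₂ ≈ 4932 K

P ∝ T⁴, so T₂/T₁ = (P₂/P₁)^(1/4) = (5.56)^(1/4) = 1.53557.
T₂ = 3212 × 1.53557 = 4932 K.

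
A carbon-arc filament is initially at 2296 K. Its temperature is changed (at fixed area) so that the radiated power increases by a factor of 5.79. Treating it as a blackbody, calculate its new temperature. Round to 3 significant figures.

P ∝ T⁴, so T₂/T₁ = (P₂/P₁)^(1/4) = (5.79)^(1/4) = 1.55121.
T₂ = 2296 × 1.55121 = 3.56×10³ K.

T₂ ≈ 3.56×10³ K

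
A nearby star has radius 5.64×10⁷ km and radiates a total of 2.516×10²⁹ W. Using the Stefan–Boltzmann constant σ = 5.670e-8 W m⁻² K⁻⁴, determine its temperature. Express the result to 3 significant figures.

T ≈ 3.25×10³ K

Surface area A = 4πR² = 4π(5.64×10¹⁰ m)² = 3.99731×10²² m².
P = σAT⁴ ⇒ T = (P/(σA))^(1/4) = (2.516×10²⁹/(5.670×10⁻⁸×3.99731×10²²))^(1/4) = 3.25×10³ K.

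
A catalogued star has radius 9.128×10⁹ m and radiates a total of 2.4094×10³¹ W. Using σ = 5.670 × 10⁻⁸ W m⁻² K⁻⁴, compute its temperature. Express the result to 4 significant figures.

Surface area A = 4πR² = 4π(9.128×10⁹ m)² = 1.04703×10²¹ m².
P = σAT⁴ ⇒ T = (P/(σA))^(1/4) = (2.4094×10³¹/(5.670×10⁻⁸×1.04703×10²¹))^(1/4) = 2.524×10⁴ K.

T ≈ 2.524×10⁴ K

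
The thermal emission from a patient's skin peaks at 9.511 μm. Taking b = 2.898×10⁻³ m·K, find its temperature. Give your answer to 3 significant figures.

T ≈ 305 K

Wien's law gives T = b/λ_max = (2.898×10⁻³ m·K)/(9.511×10⁻⁶ m) = 305 K.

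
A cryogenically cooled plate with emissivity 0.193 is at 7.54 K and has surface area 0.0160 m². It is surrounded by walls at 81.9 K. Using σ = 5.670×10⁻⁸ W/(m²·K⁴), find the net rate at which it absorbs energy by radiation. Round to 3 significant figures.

Net gain ≈ 7.88×10⁻³ W

Area A = 0.0160 m².
Net radiated power P_net = εσA(T⁴ − T₀⁴) = 0.193×5.670×10⁻⁸×0.0160×(7.54⁴ − 81.9⁴).
T⁴ − T₀⁴ = 3232.10 − 4.49920×10⁷ = -4.49888×10⁷ K⁴, so P_net = -7.88×10⁻³ W — negative, meaning a net gain of 7.88×10⁻³ W.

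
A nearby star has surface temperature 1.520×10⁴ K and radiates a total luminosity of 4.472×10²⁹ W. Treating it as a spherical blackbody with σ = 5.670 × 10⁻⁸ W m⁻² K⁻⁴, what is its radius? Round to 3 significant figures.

L = 4πR²σT⁴ ⇒ R = √(L/(4πσT⁴)).
σT⁴ = 3.02662×10⁹ W/m², so R = √(4.472×10²⁹/(4π×3.02662×10⁹)) = 3.43×10⁹ m.

R ≈ 3.43×10⁹ m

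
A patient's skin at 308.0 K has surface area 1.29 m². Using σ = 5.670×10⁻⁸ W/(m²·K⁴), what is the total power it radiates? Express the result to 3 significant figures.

Area A = 1.29 m².
P = σAT⁴ = 5.670×10⁻⁸ × 1.29 × (308.0)⁴ = 658 W.

P ≈ 658 W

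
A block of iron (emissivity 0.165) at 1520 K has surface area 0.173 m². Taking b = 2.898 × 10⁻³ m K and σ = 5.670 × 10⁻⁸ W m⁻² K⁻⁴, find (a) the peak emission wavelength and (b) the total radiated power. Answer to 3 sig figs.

(a) λ_max = b/T = 2.898×10⁻³/1520 = 1.907×10⁻⁶ m = 1.91×10³ nm.
Area A = 0.173 m².
(b) P = εσAT⁴ = 0.165×5.670×10⁻⁸×0.173×(1520)⁴ = 8.64×10³ W.

λ_max ≈ 1.91×10³ nm; P ≈ 8.64×10³ W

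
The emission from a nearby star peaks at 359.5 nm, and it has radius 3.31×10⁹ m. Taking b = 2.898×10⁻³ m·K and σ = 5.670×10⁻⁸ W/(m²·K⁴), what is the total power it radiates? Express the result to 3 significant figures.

Wien's law: T = b/λ_max = 2.898×10⁻³/3.595×10⁻⁷ = 8061.20 K.
Surface area A = 4πR² = 4π(3.31×10⁹ m)² = 1.37678×10²⁰ m².
Then P = σAT⁴ = 5.670×10⁻⁸×1.37678×10²⁰×(8061.20)⁴ = 3.30×10²⁸ W.

P ≈ 3.30×10²⁸ W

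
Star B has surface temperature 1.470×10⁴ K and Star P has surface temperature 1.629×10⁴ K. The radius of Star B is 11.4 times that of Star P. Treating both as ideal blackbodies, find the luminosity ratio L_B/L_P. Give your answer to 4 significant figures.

L_B/L_P ≈ 86.18

L ∝ R²T⁴, so L_B/L_P = (R_B/R_P)²(T_B/T_P)⁴ = (11.4)² × (1.470×10⁴/1.629×10⁴)⁴ = 129.96 × 0.663109 = 86.18.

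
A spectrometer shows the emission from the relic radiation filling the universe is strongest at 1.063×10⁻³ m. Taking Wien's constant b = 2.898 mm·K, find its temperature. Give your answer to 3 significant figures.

T ≈ 2.73 K

Wien's law gives T = b/λ_max = (2.898×10⁻³ m·K)/(1.063×10⁻³ m) = 2.73 K.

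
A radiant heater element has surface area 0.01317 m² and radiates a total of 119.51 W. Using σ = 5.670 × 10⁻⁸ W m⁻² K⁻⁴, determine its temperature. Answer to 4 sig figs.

Area A = 0.01317 m².
P = σAT⁴ ⇒ T = (P/(σA))^(1/4) = (119.51/(5.670×10⁻⁸×0.01317))^(1/4) = 632.5 K.

T ≈ 632.5 K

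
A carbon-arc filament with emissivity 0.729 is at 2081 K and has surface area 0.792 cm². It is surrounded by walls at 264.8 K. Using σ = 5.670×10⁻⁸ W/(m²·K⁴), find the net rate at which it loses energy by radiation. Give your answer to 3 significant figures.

Net loss ≈ 61.4 W

Area A = 0.792 cm² = 7.92×10⁻⁵ m².
Net radiated power P_net = εσA(T⁴ − T₀⁴) = 0.729×5.670×10⁻⁸×7.92×10⁻⁵×(2081⁴ − 264.8⁴).
T⁴ − T₀⁴ = 1.87538×10¹³ − 4.91668×10⁹ = 1.87489×10¹³ K⁴, so P_net = 61.4 W.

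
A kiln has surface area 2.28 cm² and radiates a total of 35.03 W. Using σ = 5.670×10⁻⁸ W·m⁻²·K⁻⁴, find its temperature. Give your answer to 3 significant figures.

Area A = 2.28 cm² = 2.28×10⁻⁴ m².
P = σAT⁴ ⇒ T = (P/(σA))^(1/4) = (35.03/(5.670×10⁻⁸×2.28×10⁻⁴))^(1/4) = 1.28×10³ K.

T ≈ 1.28×10³ K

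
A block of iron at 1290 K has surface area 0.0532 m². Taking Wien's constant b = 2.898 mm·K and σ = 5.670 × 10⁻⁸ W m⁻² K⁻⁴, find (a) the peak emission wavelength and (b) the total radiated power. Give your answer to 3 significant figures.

λ_max ≈ 2.25×10³ nm; P ≈ 8.35×10³ W

(a) λ_max = b/T = 2.898×10⁻³/1290 = 2.247×10⁻⁶ m = 2.25×10³ nm.
Area A = 0.0532 m².
(b) P = σAT⁴ = 5.670×10⁻⁸×0.0532×(1290)⁴ = 8.35×10³ W.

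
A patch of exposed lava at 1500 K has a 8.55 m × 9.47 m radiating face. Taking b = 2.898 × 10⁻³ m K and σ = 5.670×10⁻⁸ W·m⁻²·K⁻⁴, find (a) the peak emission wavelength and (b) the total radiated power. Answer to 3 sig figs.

λ_max ≈ 1.93 μm; P ≈ 2.32×10⁷ W

(a) λ_max = b/T = 2.898×10⁻³/1500 = 1.932×10⁻⁶ m = 1.93 μm.
Area A = 8.55 × 9.47 = 80.9685 m².
(b) P = σAT⁴ = 5.670×10⁻⁸×80.9685×(1500)⁴ = 2.32×10⁷ W.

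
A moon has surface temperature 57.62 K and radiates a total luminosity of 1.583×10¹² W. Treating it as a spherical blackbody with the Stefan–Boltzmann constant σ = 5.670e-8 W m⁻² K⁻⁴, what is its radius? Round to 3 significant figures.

L = 4πR²σT⁴ ⇒ R = √(L/(4πσT⁴)).
σT⁴ = 0.624994 W/m², so R = √(1.583×10¹²/(4π×0.624994)) = 4.49×10⁵ m.

R ≈ 4.49×10⁵ m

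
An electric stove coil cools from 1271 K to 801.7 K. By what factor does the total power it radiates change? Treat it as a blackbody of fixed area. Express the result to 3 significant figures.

P ∝ T⁴, so P₂/P₁ = (T₂/T₁)⁴ = (801.7/1271)⁴ = (0.630763)⁴ = 0.158.

P₂/P₁ ≈ 0.158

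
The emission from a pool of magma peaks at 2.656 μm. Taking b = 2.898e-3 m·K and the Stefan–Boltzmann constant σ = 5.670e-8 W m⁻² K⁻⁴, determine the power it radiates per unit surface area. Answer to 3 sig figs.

I ≈ 8.04×10⁴ W/m²

Wien's law: T = b/λ_max = 2.898×10⁻³/2.656×10⁻⁶ = 1091.11 K.
Then I = σT⁴ = 5.670×10⁻⁸×(1091.11)⁴ = 8.04×10⁴ W/m².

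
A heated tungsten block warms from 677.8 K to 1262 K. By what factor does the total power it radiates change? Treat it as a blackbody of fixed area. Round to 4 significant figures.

P ∝ T⁴, so P₂/P₁ = (T₂/T₁)⁴ = (1262/677.8)⁴ = (1.86191)⁴ = 12.02.

P₂/P₁ ≈ 12.02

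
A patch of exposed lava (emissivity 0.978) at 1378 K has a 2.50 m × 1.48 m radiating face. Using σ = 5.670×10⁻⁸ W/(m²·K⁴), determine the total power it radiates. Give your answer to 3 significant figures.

P ≈ 7.40×10⁵ W

Area A = 2.50 × 1.48 = 3.7 m².
P = εσAT⁴ = 0.978 × 5.670×10⁻⁸ × 3.7 × (1378)⁴ = 7.40×10⁵ W.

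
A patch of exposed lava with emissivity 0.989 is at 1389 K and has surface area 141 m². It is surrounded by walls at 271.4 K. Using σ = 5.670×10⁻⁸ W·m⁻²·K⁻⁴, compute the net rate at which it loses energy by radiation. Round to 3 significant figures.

Net loss ≈ 2.94×10⁷ W

Area A = 141 m².
Net radiated power P_net = εσA(T⁴ − T₀⁴) = 0.989×5.670×10⁻⁸×141×(1389⁴ − 271.4⁴).
T⁴ − T₀⁴ = 3.72228×10¹² − 5.42550×10⁹ = 3.71685×10¹² K⁴, so P_net = 2.94×10⁷ W.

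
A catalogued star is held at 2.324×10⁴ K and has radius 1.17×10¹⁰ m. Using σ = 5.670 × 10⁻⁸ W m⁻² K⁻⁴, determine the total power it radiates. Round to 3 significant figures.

P ≈ 2.85×10³¹ W

Surface area A = 4πR² = 4π(1.17×10¹⁰ m)² = 1.72021×10²¹ m².
P = σAT⁴ = 5.670×10⁻⁸ × 1.72021×10²¹ × (2.324×10⁴)⁴ = 2.85×10³¹ W.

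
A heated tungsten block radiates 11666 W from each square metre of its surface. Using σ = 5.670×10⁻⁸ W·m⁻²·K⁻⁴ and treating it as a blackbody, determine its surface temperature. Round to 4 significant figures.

T ≈ 673.5 K

I = σT⁴, so T = (I/σ)^(1/4) = (11666/(5.670×10⁻⁸))^(1/4) = 673.5 K.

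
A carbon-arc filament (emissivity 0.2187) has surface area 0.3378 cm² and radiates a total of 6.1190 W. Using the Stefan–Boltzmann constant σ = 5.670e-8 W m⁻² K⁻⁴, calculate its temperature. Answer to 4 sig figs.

Area A = 0.3378 cm² = 3.378×10⁻⁵ m².
P = εσAT⁴ ⇒ T = (P/(εσA))^(1/4) = (6.1190/(0.2187×5.670×10⁻⁸×3.378×10⁻⁵))^(1/4) = 1955 K.

T ≈ 1955 K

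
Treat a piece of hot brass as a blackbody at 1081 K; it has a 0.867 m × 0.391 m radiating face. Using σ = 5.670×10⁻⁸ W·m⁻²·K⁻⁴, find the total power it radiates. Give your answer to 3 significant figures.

Area A = 0.867 × 0.391 = 0.338997 m².
P = σAT⁴ = 5.670×10⁻⁸ × 0.338997 × (1081)⁴ = 2.62×10⁴ W.

P ≈ 2.62×10⁴ W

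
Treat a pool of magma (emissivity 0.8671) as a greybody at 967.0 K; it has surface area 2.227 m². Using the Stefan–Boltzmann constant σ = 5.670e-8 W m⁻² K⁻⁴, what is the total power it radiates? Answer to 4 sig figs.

Area A = 2.227 m².
P = εσAT⁴ = 0.8671 × 5.670×10⁻⁸ × 2.227 × (967.0)⁴ = 9.574×10⁴ W.

P ≈ 9.574×10⁴ W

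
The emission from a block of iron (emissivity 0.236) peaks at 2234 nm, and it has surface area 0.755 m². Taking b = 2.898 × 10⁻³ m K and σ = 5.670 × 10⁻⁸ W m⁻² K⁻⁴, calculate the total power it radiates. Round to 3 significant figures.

Wien's law: T = b/λ_max = 2.898×10⁻³/2.234×10⁻⁶ = 1297.22 K.
Area A = 0.755 m².
Then P = εσAT⁴ = 0.236×5.670×10⁻⁸×0.755×(1297.22)⁴ = 2.86×10⁴ W.

P ≈ 2.86×10⁴ W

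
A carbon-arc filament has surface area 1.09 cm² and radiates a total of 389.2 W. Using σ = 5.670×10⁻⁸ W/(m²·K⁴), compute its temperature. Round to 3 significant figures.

Area A = 1.09 cm² = 1.09×10⁻⁴ m².
P = σAT⁴ ⇒ T = (P/(σA))^(1/4) = (389.2/(5.670×10⁻⁸×1.09×10⁻⁴))^(1/4) = 2.82×10³ K.

T ≈ 2.82×10³ K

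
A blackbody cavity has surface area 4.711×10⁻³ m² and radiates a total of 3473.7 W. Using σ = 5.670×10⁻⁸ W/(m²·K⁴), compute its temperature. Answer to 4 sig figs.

T ≈ 1899 K

Area A = 4.711×10⁻³ m².
P = σAT⁴ ⇒ T = (P/(σA))^(1/4) = (3473.7/(5.670×10⁻⁸×4.711×10⁻³))^(1/4) = 1899 K.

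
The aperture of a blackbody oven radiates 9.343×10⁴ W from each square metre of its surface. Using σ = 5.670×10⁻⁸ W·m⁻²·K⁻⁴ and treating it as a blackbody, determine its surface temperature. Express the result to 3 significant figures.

T ≈ 1.13×10³ K

I = σT⁴, so T = (I/σ)^(1/4) = (9.343×10⁴/(5.670×10⁻⁸))^(1/4) = 1.13×10³ K.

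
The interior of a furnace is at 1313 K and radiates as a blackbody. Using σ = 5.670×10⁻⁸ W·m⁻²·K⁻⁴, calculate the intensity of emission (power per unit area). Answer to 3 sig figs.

Stefan–Boltzmann: I = σT⁴ = 5.670×10⁻⁸ × (1313)⁴ = 1.69×10⁵ W/m².

I ≈ 1.69×10⁵ W/m²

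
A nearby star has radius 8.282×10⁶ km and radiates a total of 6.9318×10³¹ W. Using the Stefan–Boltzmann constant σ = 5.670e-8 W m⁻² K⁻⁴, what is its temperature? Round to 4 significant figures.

T ≈ 3.451×10⁴ K

Surface area A = 4πR² = 4π(8.282×10⁹ m)² = 8.61947×10²⁰ m².
P = σAT⁴ ⇒ T = (P/(σA))^(1/4) = (6.9318×10³¹/(5.670×10⁻⁸×8.61947×10²⁰))^(1/4) = 3.451×10⁴ K.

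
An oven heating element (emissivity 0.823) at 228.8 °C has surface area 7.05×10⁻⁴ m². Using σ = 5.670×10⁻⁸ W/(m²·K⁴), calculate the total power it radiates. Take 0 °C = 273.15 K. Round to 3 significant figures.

P ≈ 2.09 W

T = 228.8 °C + 273.15 = 501.95 K.
Area A = 7.05×10⁻⁴ m².
P = εσAT⁴ = 0.823 × 5.670×10⁻⁸ × 7.05×10⁻⁴ × (501.95)⁴ = 2.09 W.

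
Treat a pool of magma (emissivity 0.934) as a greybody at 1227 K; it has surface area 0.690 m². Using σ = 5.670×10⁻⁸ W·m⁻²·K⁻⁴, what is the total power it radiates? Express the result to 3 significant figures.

Area A = 0.690 m².
P = εσAT⁴ = 0.934 × 5.670×10⁻⁸ × 0.690 × (1227)⁴ = 8.28×10⁴ W.

P ≈ 8.28×10⁴ W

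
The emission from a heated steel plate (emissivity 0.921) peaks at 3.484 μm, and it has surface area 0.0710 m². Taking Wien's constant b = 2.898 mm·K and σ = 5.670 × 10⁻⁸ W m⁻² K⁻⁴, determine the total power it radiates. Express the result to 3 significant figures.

P ≈ 1.77×10³ W

Wien's law: T = b/λ_max = 2.898×10⁻³/3.484×10⁻⁶ = 831.803 K.
Area A = 0.0710 m².
Then P = εσAT⁴ = 0.921×5.670×10⁻⁸×0.0710×(831.803)⁴ = 1.77×10³ W.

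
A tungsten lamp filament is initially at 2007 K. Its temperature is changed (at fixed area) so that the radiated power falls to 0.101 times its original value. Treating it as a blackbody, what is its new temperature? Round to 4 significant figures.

T₂ ≈ 1131 K

P ∝ T⁴, so T₂/T₁ = (P₂/P₁)^(1/4) = (0.101)^(1/4) = 0.563742.
T₂ = 2007 × 0.563742 = 1131 K.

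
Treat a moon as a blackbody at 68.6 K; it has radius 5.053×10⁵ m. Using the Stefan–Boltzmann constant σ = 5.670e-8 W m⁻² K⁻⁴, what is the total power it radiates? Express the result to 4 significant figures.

P ≈ 4.029×10¹² W

Surface area A = 4πR² = 4π(5.053×10⁵ m)² = 3.20855×10¹² m².
P = σAT⁴ = 5.670×10⁻⁸ × 3.20855×10¹² × (68.6)⁴ = 4.029×10¹² W.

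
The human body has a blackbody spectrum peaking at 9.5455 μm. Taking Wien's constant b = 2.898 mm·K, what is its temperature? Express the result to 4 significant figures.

T ≈ 303.6 K

Wien's law gives T = b/λ_max = (2.898×10⁻³ m·K)/(9.5455×10⁻⁶ m) = 303.6 K.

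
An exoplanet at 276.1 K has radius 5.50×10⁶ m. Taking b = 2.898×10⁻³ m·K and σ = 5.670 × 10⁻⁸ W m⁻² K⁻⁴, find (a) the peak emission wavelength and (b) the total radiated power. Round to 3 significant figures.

λ_max ≈ 10.5 μm; P ≈ 1.25×10¹⁷ W

(a) λ_max = b/T = 2.898×10⁻³/276.1 = 1.050×10⁻⁵ m = 10.5 μm.
Surface area A = 4πR² = 4π(5.50×10⁶ m)² = 3.80133×10¹⁴ m².
(b) P = σAT⁴ = 5.670×10⁻⁸×3.80133×10¹⁴×(276.1)⁴ = 1.25×10¹⁷ W.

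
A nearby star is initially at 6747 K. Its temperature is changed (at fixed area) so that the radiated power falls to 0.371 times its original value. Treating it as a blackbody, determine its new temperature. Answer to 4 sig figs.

T₂ ≈ 5266 K

P ∝ T⁴, so T₂/T₁ = (P₂/P₁)^(1/4) = (0.371)^(1/4) = 0.780447.
T₂ = 6747 × 0.780447 = 5266 K.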